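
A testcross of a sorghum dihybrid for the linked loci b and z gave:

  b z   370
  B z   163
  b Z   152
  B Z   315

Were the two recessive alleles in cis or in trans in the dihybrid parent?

cis

The two most frequent classes are B Z (315) and b z (370); these are the parental (non-recombinant) types.
So the F1 carried B Z on one chromosome and b z on the other — the recessive alleles are on the same chromosome (cis / coupling).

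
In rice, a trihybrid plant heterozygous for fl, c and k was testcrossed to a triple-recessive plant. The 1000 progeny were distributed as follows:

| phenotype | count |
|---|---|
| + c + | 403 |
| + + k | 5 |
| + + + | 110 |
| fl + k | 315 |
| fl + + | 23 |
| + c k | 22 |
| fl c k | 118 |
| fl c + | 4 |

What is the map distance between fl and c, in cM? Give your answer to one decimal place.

The two most frequent reciprocal classes, fl + k and + c +, are the parental types, so the F1 was fl + k / + c +.
The two rarest classes, + + k and fl c +, are the double crossovers. Comparing them with the parentals, only the fl allele has switched, so fl is the middle locus and the order is k – fl – c.
Crossovers in the fl–c interval produce the single-crossover classes fl c k and + + + (118 + 110 = 228) plus the double crossovers (9).
RF(fl–c) = (228 + 9) / 1000 = 237/1000 = 0.2370 → 23.7 cM.

23.7 cM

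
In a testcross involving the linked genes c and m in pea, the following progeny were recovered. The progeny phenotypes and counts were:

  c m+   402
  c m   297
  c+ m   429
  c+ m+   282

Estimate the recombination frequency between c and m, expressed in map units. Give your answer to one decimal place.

41.1 map units

The two most frequent classes, c+ m (429) and c m+ (402), are the parental types, so the F1 was c+ m / c m+.
The recombinant classes are c+ m+ and c m: 282 + 297 = 579.
Recombination frequency = 579/1410 = 0.4106 ≈ 41.1%, i.e. 41.1 map units.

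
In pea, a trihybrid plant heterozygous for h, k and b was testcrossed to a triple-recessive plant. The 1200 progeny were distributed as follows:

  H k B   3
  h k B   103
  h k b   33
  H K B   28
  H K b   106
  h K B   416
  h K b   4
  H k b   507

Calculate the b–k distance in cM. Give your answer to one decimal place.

18.0 cM

The two most frequent reciprocal classes, H k b and h K B, are the parental types, so the F1 was H k b / h K B.
The two rarest classes, H k B and h K b, are the double crossovers. Comparing them with the parentals, only the b allele has switched, so b is the middle locus and the order is k – b – h.
Crossovers in the k–b interval produce the single-crossover classes H K b and h k B (106 + 103 = 209) plus the double crossovers (7).
RF(k–b) = (209 + 7) / 1200 = 216/1200 = 0.1800 → 18.0 cM.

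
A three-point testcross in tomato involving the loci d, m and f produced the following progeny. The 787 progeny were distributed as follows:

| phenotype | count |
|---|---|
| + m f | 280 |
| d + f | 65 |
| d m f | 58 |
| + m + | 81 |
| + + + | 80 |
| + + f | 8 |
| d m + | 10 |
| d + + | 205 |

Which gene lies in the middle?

The two most frequent reciprocal classes, + m f and d + +, are the parental types, so the F1 was + m f / d + +.
The two rarest classes, + + f and d m +, are the double crossovers. Comparing them with the parentals, only the m allele has switched, so m is the middle locus and the order is d – m – f.

m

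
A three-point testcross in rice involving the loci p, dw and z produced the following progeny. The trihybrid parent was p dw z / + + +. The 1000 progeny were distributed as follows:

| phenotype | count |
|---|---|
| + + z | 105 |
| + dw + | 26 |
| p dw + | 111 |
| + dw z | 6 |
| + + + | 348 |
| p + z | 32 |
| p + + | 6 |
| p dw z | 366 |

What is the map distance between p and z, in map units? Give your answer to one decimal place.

22.8 map units

The two rarest classes, + dw z and p + +, are the double crossovers. Comparing them with the parentals, only the p allele has switched, so p is the middle locus and the order is z – p – dw.
Crossovers in the z–p interval produce the single-crossover classes p dw + and + + z (111 + 105 = 216) plus the double crossovers (12).
RF(z–p) = (216 + 12) / 1000 = 228/1000 = 0.2280 → 22.8 map units.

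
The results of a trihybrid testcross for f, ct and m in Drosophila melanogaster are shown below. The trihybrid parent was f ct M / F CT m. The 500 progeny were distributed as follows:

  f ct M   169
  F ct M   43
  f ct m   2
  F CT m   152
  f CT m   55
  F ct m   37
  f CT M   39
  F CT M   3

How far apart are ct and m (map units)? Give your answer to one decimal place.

The two rarest classes, f ct m and F CT M, are the double crossovers. Comparing them with the parentals, only the m allele has switched, so m is the middle locus and the order is f – m – ct.
Crossovers in the m–ct interval produce the single-crossover classes f CT M and F ct m (39 + 37 = 76) plus the double crossovers (5).
RF(m–ct) = (76 + 5) / 500 = 81/500 = 0.1620 → 16.2 map units.

16.2 map units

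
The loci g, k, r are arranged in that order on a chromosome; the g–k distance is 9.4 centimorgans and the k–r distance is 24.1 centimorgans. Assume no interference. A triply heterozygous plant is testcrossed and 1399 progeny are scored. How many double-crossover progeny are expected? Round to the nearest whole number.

Map distances give recombination frequencies of 0.094 and 0.241 for the two intervals.
With no interference, expected double-crossover frequency = 0.094 × 0.241 = 0.02265.
Expected number = 0.02265 × 1399 = 31.69 ≈ 32.

32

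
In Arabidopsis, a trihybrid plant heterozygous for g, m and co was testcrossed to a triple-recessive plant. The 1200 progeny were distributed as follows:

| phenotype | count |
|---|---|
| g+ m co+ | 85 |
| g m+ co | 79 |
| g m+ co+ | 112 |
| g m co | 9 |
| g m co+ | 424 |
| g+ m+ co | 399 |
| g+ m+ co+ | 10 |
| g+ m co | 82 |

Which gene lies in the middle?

The two most frequent reciprocal classes, g m co+ and g+ m+ co, are the parental types, so the F1 was g m co+ / g+ m+ co.
The two rarest classes, g m co and g+ m+ co+, are the double crossovers. Comparing them with the parentals, only the co allele has switched, so co is the middle locus and the order is m – co – g.

co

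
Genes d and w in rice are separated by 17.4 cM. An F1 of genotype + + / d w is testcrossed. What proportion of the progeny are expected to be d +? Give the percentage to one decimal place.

A map distance of 17.4 cM corresponds to a recombination frequency of 0.174.
The F1 is + + / d w, so d + is a recombinant gamete class with expected frequency r/2 = 0.174/2 = 0.0870.
That is 0.0870 = 8.7% of the progeny.

8.7%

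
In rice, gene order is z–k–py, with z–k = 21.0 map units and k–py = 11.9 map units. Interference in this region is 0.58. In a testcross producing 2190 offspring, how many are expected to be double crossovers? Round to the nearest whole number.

Map distances give recombination frequencies of 0.210 and 0.119 for the two intervals.
With interference 0.58 (so coincidence = 0.42), expected double-crossover frequency = 0.210 × 0.119 × 0.42 = 0.01050.
Expected number = 0.01050 × 2190 = 22.99 ≈ 23.

23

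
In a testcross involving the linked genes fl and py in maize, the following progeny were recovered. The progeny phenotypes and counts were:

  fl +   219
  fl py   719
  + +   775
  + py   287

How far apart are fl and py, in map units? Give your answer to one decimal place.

The two most frequent classes, + + (775) and fl py (719), are the parental types, so the F1 was + + / fl py.
The recombinant classes are + py and fl +: 287 + 219 = 506.
Recombination frequency = 506/2000 = 0.2530 ≈ 25.3%, i.e. 25.3 map units.

25.3 map units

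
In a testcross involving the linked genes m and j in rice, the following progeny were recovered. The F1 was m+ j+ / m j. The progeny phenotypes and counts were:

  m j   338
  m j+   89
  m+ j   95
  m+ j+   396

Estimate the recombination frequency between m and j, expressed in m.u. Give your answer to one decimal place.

The recombinant classes are m+ j and m j+: 95 + 89 = 184.
Recombination frequency = 184/918 = 0.2004 ≈ 20.0%, i.e. 20.0 m.u.

20.0 m.u.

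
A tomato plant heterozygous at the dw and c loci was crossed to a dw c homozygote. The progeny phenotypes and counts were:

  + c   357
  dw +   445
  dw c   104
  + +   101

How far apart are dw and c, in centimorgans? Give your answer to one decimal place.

The two most frequent classes, + c (357) and dw + (445), are the parental types, so the F1 was + c / dw +.
The recombinant classes are + + and dw c: 101 + 104 = 205.
Recombination frequency = 205/1007 = 0.2036 ≈ 20.4%, i.e. 20.4 centimorgans.

20.4 centimorgans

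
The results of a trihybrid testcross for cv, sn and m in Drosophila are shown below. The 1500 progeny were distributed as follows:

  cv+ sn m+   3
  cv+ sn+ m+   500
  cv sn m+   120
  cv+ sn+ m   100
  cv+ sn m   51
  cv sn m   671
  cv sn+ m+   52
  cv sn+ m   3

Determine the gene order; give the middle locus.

The two most frequent reciprocal classes, cv+ sn+ m+ and cv sn m, are the parental types, so the F1 was cv+ sn+ m+ / cv sn m.
The two rarest classes, cv+ sn m+ and cv sn+ m, are the double crossovers. Comparing them with the parentals, only the sn allele has switched, so sn is the middle locus and the order is cv – sn – m.

sn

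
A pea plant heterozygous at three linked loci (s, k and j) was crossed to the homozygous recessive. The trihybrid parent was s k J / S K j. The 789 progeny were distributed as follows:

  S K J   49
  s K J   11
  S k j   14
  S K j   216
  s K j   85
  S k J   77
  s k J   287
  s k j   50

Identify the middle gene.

k

The two rarest classes, s K J and S k j, are the double crossovers. Comparing them with the parentals, only the k allele has switched, so k is the middle locus and the order is j – k – s.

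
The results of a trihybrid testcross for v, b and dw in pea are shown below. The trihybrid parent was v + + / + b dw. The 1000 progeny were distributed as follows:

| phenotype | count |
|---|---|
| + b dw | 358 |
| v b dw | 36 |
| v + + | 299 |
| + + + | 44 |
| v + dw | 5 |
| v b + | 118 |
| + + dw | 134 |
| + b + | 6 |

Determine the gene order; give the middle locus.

The two rarest classes, v + dw and + b +, are the double crossovers. Comparing them with the parentals, only the dw allele has switched, so dw is the middle locus and the order is v – dw – b.

dw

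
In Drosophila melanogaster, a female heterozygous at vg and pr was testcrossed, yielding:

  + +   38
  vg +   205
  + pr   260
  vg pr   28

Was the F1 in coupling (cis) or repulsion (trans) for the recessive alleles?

trans

The two most frequent classes are + pr (260) and vg + (205); these are the parental (non-recombinant) types.
So the F1 carried + pr on one chromosome and vg + on the other — the recessive alleles are on opposite chromosomes (trans / repulsion).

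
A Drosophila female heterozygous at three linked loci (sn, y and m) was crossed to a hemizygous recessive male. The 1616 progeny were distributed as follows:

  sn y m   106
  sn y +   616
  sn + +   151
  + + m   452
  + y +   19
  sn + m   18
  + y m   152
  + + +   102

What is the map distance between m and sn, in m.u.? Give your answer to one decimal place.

15.2 m.u.

The two most frequent reciprocal classes, sn y + and + + m, are the parental types, so the F1 was sn y + / + + m.
The two rarest classes, + y + and sn + m, are the double crossovers. Comparing them with the parentals, only the sn allele has switched, so sn is the middle locus and the order is m – sn – y.
Crossovers in the m–sn interval produce the single-crossover classes sn y m and + + + (106 + 102 = 208) plus the double crossovers (37).
RF(m–sn) = (208 + 37) / 1616 = 245/1616 = 0.1516 → 15.2 m.u.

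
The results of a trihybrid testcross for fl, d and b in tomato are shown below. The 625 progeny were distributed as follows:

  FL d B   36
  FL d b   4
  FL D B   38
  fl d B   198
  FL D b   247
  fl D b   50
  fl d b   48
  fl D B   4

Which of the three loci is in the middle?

The two most frequent reciprocal classes, FL D b and fl d B, are the parental types, so the F1 was FL D b / fl d B.
The two rarest classes, FL d b and fl D B, are the double crossovers. Comparing them with the parentals, only the d allele has switched, so d is the middle locus and the order is fl – d – b.

d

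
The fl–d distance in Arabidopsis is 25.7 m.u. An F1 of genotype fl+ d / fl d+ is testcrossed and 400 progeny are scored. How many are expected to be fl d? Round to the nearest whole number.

51

A map distance of 25.7 m.u. corresponds to a recombination frequency of 0.257.
The F1 is fl+ d / fl d+, so fl d is a recombinant gamete class with expected frequency r/2 = 0.257/2 = 0.1285.
Expected number = 0.1285 × 400 = 51.40 ≈ 51.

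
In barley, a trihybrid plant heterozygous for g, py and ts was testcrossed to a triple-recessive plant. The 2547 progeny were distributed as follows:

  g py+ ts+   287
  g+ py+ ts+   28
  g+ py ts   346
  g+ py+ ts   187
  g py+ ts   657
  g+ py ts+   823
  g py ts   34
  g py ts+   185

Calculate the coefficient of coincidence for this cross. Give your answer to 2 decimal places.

0.52

The two most frequent reciprocal classes, g+ py ts+ and g py+ ts, are the parental types, so the F1 was g+ py ts+ / g py+ ts.
The two rarest classes, g+ py+ ts+ and g py ts, are the double crossovers. Comparing them with the parentals, only the py allele has switched, so py is the middle locus and the order is ts – py – g.
ts–py: (633 + 62)/2547 = 0.2729; py–g: (372 + 62)/2547 = 0.1704.
Expected DCO frequency = 0.2729 × 0.1704 ≈ 0.04650; observed = 62/2547 ≈ 0.02434.
Coefficient of coincidence = 0.02434/0.04650 ≈ 0.52.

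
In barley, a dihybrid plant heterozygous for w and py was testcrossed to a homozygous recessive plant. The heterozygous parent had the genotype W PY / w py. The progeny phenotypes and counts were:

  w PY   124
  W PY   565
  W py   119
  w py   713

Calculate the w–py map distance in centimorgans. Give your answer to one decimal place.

16.0 centimorgans

The recombinant classes are W py and w PY: 119 + 124 = 243.
Recombination frequency = 243/1521 = 0.1598 ≈ 16.0%, i.e. 16.0 centimorgans.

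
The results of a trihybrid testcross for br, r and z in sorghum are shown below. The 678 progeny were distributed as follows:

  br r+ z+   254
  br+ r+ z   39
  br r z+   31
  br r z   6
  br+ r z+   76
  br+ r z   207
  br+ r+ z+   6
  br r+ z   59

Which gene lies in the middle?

The two most frequent reciprocal classes, br r+ z+ and br+ r z, are the parental types, so the F1 was br r+ z+ / br+ r z.
The two rarest classes, br+ r+ z+ and br r z, are the double crossovers. Comparing them with the parentals, only the br allele has switched, so br is the middle locus and the order is r – br – z.

br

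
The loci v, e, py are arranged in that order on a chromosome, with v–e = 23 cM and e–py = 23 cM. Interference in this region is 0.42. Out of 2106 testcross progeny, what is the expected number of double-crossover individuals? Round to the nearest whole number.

65

Map distances give recombination frequencies of 0.230 and 0.230 for the two intervals.
With interference 0.42 (so coincidence = 0.58), expected double-crossover frequency = 0.230 × 0.230 × 0.58 = 0.03068.
Expected number = 0.03068 × 2106 = 64.62 ≈ 65.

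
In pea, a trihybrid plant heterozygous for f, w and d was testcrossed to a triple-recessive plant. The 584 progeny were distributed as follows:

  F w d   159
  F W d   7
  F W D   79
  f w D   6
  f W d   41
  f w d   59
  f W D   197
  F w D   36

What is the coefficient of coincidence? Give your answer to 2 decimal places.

The two most frequent reciprocal classes, f W D and F w d, are the parental types, so the F1 was f W D / F w d.
The two rarest classes, f w D and F W d, are the double crossovers. Comparing them with the parentals, only the w allele has switched, so w is the middle locus and the order is d – w – f.
d–w: (77 + 13)/584 = 0.1541; w–f: (138 + 13)/584 = 0.2586.
Expected DCO frequency = 0.1541 × 0.2586 ≈ 0.03985; observed = 13/584 ≈ 0.02226.
Coefficient of coincidence = 0.02226/0.03985 ≈ 0.56.

0.56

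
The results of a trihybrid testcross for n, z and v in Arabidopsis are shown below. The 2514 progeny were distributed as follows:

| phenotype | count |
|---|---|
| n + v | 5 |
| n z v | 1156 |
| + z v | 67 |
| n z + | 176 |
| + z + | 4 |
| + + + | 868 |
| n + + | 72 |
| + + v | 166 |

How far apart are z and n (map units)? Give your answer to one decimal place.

5.9 map units

The two most frequent reciprocal classes, n z v and + + +, are the parental types, so the F1 was n z v / + + +.
The two rarest classes, n + v and + z +, are the double crossovers. Comparing them with the parentals, only the z allele has switched, so z is the middle locus and the order is n – z – v.
Crossovers in the n–z interval produce the single-crossover classes + z v and n + + (67 + 72 = 139) plus the double crossovers (9).
RF(n–z) = (139 + 9) / 2514 = 148/2514 = 0.0589 → 5.9 map units.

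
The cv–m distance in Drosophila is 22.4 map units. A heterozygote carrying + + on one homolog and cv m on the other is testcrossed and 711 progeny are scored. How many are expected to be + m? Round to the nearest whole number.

A map distance of 22.4 map units corresponds to a recombination frequency of 0.224.
The F1 is + + / cv m, so + m is a recombinant gamete class with expected frequency r/2 = 0.224/2 = 0.1120.
Expected number = 0.1120 × 711 = 79.63 ≈ 80.

80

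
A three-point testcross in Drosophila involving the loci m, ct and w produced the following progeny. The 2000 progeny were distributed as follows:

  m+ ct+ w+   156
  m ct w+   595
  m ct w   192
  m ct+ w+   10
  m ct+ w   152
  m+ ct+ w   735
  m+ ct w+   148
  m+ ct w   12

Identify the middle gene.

The two most frequent reciprocal classes, m+ ct+ w and m ct w+, are the parental types, so the F1 was m+ ct+ w / m ct w+.
The two rarest classes, m+ ct w and m ct+ w+, are the double crossovers. Comparing them with the parentals, only the ct allele has switched, so ct is the middle locus and the order is w – ct – m.

ct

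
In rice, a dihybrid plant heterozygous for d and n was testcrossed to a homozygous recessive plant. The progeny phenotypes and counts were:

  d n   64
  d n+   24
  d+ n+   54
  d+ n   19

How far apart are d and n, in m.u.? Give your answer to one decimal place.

The two most frequent classes, d+ n+ (54) and d n (64), are the parental types, so the F1 was d+ n+ / d n.
The recombinant classes are d+ n and d n+: 19 + 24 = 43.
Recombination frequency = 43/161 = 0.2671 ≈ 26.7%, i.e. 26.7 m.u.

26.7 m.u.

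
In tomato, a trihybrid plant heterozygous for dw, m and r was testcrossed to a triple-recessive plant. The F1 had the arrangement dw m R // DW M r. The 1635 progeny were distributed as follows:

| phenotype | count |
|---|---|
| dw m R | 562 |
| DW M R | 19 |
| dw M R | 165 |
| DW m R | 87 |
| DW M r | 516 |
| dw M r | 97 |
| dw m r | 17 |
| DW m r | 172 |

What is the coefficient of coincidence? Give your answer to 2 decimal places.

The two rarest classes, dw m r and DW M R, are the double crossovers. Comparing them with the parentals, only the r allele has switched, so r is the middle locus and the order is m – r – dw.
m–r: (337 + 36)/1635 = 0.2281; r–dw: (184 + 36)/1635 = 0.1346.
Expected DCO frequency = 0.2281 × 0.1346 ≈ 0.03070; observed = 36/1635 ≈ 0.02202.
Coefficient of coincidence = 0.02202/0.03070 ≈ 0.72.

0.72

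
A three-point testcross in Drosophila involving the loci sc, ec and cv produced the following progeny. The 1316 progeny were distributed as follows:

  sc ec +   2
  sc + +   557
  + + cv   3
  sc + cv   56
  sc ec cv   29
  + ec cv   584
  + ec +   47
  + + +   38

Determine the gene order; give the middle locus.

The two most frequent reciprocal classes, sc + + and + ec cv, are the parental types, so the F1 was sc + + / + ec cv.
The two rarest classes, sc ec + and + + cv, are the double crossovers. Comparing them with the parentals, only the ec allele has switched, so ec is the middle locus and the order is sc – ec – cv.

ec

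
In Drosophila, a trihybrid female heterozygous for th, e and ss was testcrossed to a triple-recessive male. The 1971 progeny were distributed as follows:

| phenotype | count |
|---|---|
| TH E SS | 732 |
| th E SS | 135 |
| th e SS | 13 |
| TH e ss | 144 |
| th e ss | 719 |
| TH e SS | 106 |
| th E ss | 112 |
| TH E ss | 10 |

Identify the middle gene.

ss

The two most frequent reciprocal classes, th e ss and TH E SS, are the parental types, so the F1 was th e ss / TH E SS.
The two rarest classes, th e SS and TH E ss, are the double crossovers. Comparing them with the parentals, only the ss allele has switched, so ss is the middle locus and the order is th – ss – e.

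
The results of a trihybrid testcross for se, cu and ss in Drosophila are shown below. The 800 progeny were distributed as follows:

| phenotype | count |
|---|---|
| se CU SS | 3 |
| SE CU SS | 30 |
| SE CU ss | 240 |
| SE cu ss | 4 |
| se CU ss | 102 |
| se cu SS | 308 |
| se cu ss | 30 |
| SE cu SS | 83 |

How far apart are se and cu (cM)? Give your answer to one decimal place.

24.0 cM

The two most frequent reciprocal classes, SE CU ss and se cu SS, are the parental types, so the F1 was SE CU ss / se cu SS.
The two rarest classes, SE cu ss and se CU SS, are the double crossovers. Comparing them with the parentals, only the cu allele has switched, so cu is the middle locus and the order is ss – cu – se.
Crossovers in the cu–se interval produce the single-crossover classes se CU ss and SE cu SS (102 + 83 = 185) plus the double crossovers (7).
RF(cu–se) = (185 + 7) / 800 = 192/800 = 0.2400 → 24.0 cM.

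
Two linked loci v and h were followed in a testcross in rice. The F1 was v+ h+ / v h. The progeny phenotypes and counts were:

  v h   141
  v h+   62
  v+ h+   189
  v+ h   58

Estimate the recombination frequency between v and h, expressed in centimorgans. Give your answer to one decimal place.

26.7 centimorgans

The recombinant classes are v+ h and v h+: 58 + 62 = 120.
Recombination frequency = 120/450 = 0.2667 ≈ 26.7%, i.e. 26.7 centimorgans.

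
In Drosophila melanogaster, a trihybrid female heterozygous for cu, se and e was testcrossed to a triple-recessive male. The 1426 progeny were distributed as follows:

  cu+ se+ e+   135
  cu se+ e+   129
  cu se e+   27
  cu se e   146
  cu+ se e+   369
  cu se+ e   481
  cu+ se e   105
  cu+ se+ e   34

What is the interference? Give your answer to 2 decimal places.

0.14

The two most frequent reciprocal classes, cu+ se e+ and cu se+ e, are the parental types, so the F1 was cu+ se e+ / cu se+ e.
The two rarest classes, cu se e+ and cu+ se+ e, are the double crossovers. Comparing them with the parentals, only the cu allele has switched, so cu is the middle locus and the order is se – cu – e.
se–cu: (281 + 61)/1426 = 0.2398; cu–e: (234 + 61)/1426 = 0.2069.
Expected DCO frequency = 0.2398 × 0.2069 ≈ 0.04961; observed = 61/1426 ≈ 0.04278.
Coefficient of coincidence = 0.04278/0.04961 ≈ 0.86; interference = 1 − 0.86 = 0.14.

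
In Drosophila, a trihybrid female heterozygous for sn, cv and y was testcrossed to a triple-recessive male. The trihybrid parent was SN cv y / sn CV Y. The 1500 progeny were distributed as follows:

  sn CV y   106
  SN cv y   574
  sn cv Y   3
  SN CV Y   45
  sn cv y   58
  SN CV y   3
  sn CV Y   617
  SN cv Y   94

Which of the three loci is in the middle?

The two rarest classes, SN CV y and sn cv Y, are the double crossovers. Comparing them with the parentals, only the cv allele has switched, so cv is the middle locus and the order is y – cv – sn.

cv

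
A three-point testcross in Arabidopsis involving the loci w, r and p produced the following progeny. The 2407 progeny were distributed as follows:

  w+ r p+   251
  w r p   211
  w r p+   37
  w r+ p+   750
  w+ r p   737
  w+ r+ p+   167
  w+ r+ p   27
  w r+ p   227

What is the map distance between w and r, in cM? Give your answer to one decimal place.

The two most frequent reciprocal classes, w r+ p+ and w+ r p, are the parental types, so the F1 was w r+ p+ / w+ r p.
The two rarest classes, w r p+ and w+ r+ p, are the double crossovers. Comparing them with the parentals, only the r allele has switched, so r is the middle locus and the order is p – r – w.
Crossovers in the r–w interval produce the single-crossover classes w+ r+ p+ and w r p (167 + 211 = 378) plus the double crossovers (64).
RF(r–w) = (378 + 64) / 2407 = 442/2407 = 0.1836 → 18.4 cM.

18.4 cM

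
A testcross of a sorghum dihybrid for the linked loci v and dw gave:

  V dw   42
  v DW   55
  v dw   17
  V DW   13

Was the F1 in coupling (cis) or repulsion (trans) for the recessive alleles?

The two most frequent classes are V dw (42) and v DW (55); these are the parental (non-recombinant) types.
So the F1 carried V dw on one chromosome and v DW on the other — the recessive alleles are on opposite chromosomes (trans / repulsion).

trans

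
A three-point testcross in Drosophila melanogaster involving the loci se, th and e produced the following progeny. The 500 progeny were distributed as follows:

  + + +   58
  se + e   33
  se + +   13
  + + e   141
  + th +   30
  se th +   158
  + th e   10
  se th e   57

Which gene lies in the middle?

The two most frequent reciprocal classes, + + e and se th +, are the parental types, so the F1 was + + e / se th +.
The two rarest classes, + th e and se + +, are the double crossovers. Comparing them with the parentals, only the th allele has switched, so th is the middle locus and the order is e – th – se.

th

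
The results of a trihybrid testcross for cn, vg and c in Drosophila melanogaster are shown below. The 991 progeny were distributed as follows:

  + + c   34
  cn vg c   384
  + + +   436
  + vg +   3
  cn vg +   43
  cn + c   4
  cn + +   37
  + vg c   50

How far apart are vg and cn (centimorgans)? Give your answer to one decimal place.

9.5 centimorgans

The two most frequent reciprocal classes, cn vg c and + + +, are the parental types, so the F1 was cn vg c / + + +.
The two rarest classes, cn + c and + vg +, are the double crossovers. Comparing them with the parentals, only the vg allele has switched, so vg is the middle locus and the order is c – vg – cn.
Crossovers in the vg–cn interval produce the single-crossover classes + vg c and cn + + (50 + 37 = 87) plus the double crossovers (7).
RF(vg–cn) = (87 + 7) / 991 = 94/991 = 0.0949 → 9.5 centimorgans.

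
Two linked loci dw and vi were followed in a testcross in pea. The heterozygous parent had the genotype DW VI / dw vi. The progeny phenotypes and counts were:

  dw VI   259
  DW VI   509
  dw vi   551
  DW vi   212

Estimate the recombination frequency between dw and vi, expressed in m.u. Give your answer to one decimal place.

30.8 m.u.

The recombinant classes are DW vi and dw VI: 212 + 259 = 471.
Recombination frequency = 471/1531 = 0.3076 ≈ 30.8%, i.e. 30.8 m.u.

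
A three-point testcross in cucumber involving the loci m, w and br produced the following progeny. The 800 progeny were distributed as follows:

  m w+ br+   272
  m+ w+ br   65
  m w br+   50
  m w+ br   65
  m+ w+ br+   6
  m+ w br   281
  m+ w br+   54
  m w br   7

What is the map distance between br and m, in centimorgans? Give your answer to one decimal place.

The two most frequent reciprocal classes, m w+ br+ and m+ w br, are the parental types, so the F1 was m w+ br+ / m+ w br.
The two rarest classes, m+ w+ br+ and m w br, are the double crossovers. Comparing them with the parentals, only the m allele has switched, so m is the middle locus and the order is br – m – w.
Crossovers in the br–m interval produce the single-crossover classes m w+ br and m+ w br+ (65 + 54 = 119) plus the double crossovers (13).
RF(br–m) = (119 + 13) / 800 = 132/800 = 0.1650 → 16.5 centimorgans.

16.5 centimorgans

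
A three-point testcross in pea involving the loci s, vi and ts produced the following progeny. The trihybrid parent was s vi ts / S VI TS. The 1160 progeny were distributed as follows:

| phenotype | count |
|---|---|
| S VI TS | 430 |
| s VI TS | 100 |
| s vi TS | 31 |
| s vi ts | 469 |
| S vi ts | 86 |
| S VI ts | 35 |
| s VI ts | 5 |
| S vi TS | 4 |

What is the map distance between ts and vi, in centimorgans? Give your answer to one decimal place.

The two rarest classes, s VI ts and S vi TS, are the double crossovers. Comparing them with the parentals, only the vi allele has switched, so vi is the middle locus and the order is ts – vi – s.
Crossovers in the ts–vi interval produce the single-crossover classes s vi TS and S VI ts (31 + 35 = 66) plus the double crossovers (9).
RF(ts–vi) = (66 + 9) / 1160 = 75/1160 = 0.0647 → 6.5 centimorgans.

6.5 centimorgans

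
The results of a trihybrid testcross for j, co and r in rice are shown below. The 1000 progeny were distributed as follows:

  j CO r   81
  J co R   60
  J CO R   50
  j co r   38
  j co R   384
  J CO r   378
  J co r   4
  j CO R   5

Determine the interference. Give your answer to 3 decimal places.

The two most frequent reciprocal classes, J CO r and j co R, are the parental types, so the F1 was J CO r / j co R.
The two rarest classes, J co r and j CO R, are the double crossovers. Comparing them with the parentals, only the co allele has switched, so co is the middle locus and the order is j – co – r.
j–co: (141 + 9)/1000 = 0.1500; co–r: (88 + 9)/1000 = 0.0970.
Expected DCO frequency = 0.1500 × 0.0970 ≈ 0.01455; observed = 9/1000 ≈ 0.00900.
Coefficient of coincidence = 0.00900/0.01455 ≈ 0.619; interference = 1 − 0.619 = 0.381.

0.381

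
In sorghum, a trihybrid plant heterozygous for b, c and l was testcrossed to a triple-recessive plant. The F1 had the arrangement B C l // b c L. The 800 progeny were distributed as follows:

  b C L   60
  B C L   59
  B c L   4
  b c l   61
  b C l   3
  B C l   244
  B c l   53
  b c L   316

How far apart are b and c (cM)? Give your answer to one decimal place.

The two rarest classes, b C l and B c L, are the double crossovers. Comparing them with the parentals, only the b allele has switched, so b is the middle locus and the order is c – b – l.
Crossovers in the c–b interval produce the single-crossover classes B c l and b C L (53 + 60 = 113) plus the double crossovers (7).
RF(c–b) = (113 + 7) / 800 = 120/800 = 0.1500 → 15.0 cM.

15.0 cM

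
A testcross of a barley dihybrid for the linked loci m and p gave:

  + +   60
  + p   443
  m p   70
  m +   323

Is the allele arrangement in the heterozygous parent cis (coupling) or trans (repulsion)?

trans

The two most frequent classes are + p (443) and m + (323); these are the parental (non-recombinant) types.
So the F1 carried + p on one chromosome and m + on the other — the recessive alleles are on opposite chromosomes (trans / repulsion).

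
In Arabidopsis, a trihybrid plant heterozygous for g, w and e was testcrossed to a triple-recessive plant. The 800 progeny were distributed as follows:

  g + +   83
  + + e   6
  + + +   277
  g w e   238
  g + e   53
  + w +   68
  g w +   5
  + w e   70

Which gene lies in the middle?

e

The two most frequent reciprocal classes, g w e and + + +, are the parental types, so the F1 was g w e / + + +.
The two rarest classes, g w + and + + e, are the double crossovers. Comparing them with the parentals, only the e allele has switched, so e is the middle locus and the order is w – e – g.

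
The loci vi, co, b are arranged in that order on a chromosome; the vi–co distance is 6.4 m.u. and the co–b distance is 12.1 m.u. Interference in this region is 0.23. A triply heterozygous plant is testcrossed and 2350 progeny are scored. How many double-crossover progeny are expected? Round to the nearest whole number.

Map distances give recombination frequencies of 0.064 and 0.121 for the two intervals.
With interference 0.23 (so coincidence = 0.77), expected double-crossover frequency = 0.064 × 0.121 × 0.77 = 0.00596.
Expected number = 0.00596 × 2350 = 14.01 ≈ 14.

14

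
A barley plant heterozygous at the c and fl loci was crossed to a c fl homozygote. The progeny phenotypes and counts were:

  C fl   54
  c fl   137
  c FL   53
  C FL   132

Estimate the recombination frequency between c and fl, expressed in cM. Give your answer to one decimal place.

28.5 cM

The two most frequent classes, C FL (132) and c fl (137), are the parental types, so the F1 was C FL / c fl.
The recombinant classes are C fl and c FL: 54 + 53 = 107.
Recombination frequency = 107/376 = 0.2846 ≈ 28.5%, i.e. 28.5 cM.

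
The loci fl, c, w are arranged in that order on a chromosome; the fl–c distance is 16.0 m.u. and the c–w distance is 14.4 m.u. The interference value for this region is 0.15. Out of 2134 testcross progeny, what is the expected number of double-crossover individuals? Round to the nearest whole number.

Map distances give recombination frequencies of 0.160 and 0.144 for the two intervals.
With interference 0.15 (so coincidence = 0.85), expected double-crossover frequency = 0.160 × 0.144 × 0.85 = 0.01958.
Expected number = 0.01958 × 2134 = 41.79 ≈ 42.

42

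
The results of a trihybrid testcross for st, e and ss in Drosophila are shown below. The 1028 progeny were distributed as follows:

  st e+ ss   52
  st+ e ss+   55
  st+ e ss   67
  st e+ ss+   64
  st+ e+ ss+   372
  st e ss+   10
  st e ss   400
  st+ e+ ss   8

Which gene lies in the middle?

The two most frequent reciprocal classes, st e ss and st+ e+ ss+, are the parental types, so the F1 was st e ss / st+ e+ ss+.
The two rarest classes, st e ss+ and st+ e+ ss, are the double crossovers. Comparing them with the parentals, only the ss allele has switched, so ss is the middle locus and the order is st – ss – e.

ss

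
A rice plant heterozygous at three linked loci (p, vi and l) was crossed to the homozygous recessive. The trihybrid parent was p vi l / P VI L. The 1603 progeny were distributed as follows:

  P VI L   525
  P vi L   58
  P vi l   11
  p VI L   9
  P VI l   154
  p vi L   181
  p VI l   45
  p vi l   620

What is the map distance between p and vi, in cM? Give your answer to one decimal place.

7.7 cM

The two rarest classes, P vi l and p VI L, are the double crossovers. Comparing them with the parentals, only the p allele has switched, so p is the middle locus and the order is l – p – vi.
Crossovers in the p–vi interval produce the single-crossover classes p VI l and P vi L (45 + 58 = 103) plus the double crossovers (20).
RF(p–vi) = (103 + 20) / 1603 = 123/1603 = 0.0767 → 7.7 cM.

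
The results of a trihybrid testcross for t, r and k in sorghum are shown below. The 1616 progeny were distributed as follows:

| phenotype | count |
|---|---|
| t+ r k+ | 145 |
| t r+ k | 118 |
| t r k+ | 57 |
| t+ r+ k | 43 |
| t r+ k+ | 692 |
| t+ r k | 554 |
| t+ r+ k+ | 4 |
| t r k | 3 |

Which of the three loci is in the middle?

The two most frequent reciprocal classes, t+ r k and t r+ k+, are the parental types, so the F1 was t+ r k / t r+ k+.
The two rarest classes, t r k and t+ r+ k+, are the double crossovers. Comparing them with the parentals, only the t allele has switched, so t is the middle locus and the order is k – t – r.

t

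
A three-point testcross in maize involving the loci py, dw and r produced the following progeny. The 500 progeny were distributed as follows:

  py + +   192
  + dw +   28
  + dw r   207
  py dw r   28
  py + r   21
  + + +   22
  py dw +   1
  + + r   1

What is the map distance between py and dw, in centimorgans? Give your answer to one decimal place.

The two most frequent reciprocal classes, + dw r and py + +, are the parental types, so the F1 was + dw r / py + +.
The two rarest classes, + + r and py dw +, are the double crossovers. Comparing them with the parentals, only the dw allele has switched, so dw is the middle locus and the order is r – dw – py.
Crossovers in the dw–py interval produce the single-crossover classes py dw r and + + + (28 + 22 = 50) plus the double crossovers (2).
RF(dw–py) = (50 + 2) / 500 = 52/500 = 0.1040 → 10.4 centimorgans.

10.4 centimorgans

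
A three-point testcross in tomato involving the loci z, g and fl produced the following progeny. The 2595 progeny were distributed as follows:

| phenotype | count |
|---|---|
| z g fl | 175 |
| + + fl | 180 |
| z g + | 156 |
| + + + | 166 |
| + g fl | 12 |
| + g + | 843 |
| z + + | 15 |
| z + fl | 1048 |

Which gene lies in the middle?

fl

The two most frequent reciprocal classes, z + fl and + g +, are the parental types, so the F1 was z + fl / + g +.
The two rarest classes, z + + and + g fl, are the double crossovers. Comparing them with the parentals, only the fl allele has switched, so fl is the middle locus and the order is g – fl – z.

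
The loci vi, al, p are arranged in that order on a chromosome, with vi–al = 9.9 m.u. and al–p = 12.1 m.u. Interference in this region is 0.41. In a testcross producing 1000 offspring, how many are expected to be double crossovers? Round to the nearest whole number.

7

Map distances give recombination frequencies of 0.099 and 0.121 for the two intervals.
With interference 0.41 (so coincidence = 0.59), expected double-crossover frequency = 0.099 × 0.121 × 0.59 = 0.00707.
Expected number = 0.00707 × 1000 = 7.07 ≈ 7.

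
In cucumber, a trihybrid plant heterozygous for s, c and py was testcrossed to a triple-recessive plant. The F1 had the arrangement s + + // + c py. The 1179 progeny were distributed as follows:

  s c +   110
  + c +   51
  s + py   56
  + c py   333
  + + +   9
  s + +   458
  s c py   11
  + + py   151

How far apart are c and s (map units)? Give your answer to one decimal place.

23.8 map units

The two rarest classes, + + + and s c py, are the double crossovers. Comparing them with the parentals, only the s allele has switched, so s is the middle locus and the order is c – s – py.
Crossovers in the c–s interval produce the single-crossover classes s c + and + + py (110 + 151 = 261) plus the double crossovers (20).
RF(c–s) = (261 + 20) / 1179 = 281/1179 = 0.2383 → 23.8 map units.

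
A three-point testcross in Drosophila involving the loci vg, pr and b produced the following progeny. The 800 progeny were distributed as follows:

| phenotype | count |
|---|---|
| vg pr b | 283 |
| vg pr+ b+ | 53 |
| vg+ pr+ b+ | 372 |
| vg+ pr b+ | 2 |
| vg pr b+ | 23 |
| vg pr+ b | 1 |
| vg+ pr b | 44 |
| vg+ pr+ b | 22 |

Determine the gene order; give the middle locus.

The two most frequent reciprocal classes, vg+ pr+ b+ and vg pr b, are the parental types, so the F1 was vg+ pr+ b+ / vg pr b.
The two rarest classes, vg+ pr b+ and vg pr+ b, are the double crossovers. Comparing them with the parentals, only the pr allele has switched, so pr is the middle locus and the order is b – pr – vg.

pr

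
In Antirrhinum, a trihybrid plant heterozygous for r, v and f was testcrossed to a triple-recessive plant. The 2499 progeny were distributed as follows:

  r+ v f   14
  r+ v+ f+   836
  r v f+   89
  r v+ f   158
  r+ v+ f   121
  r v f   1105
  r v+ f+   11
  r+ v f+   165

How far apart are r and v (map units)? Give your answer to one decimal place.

The two most frequent reciprocal classes, r v f and r+ v+ f+, are the parental types, so the F1 was r v f / r+ v+ f+.
The two rarest classes, r+ v f and r v+ f+, are the double crossovers. Comparing them with the parentals, only the r allele has switched, so r is the middle locus and the order is f – r – v.
Crossovers in the r–v interval produce the single-crossover classes r v+ f and r+ v f+ (158 + 165 = 323) plus the double crossovers (25).
RF(r–v) = (323 + 25) / 2499 = 348/2499 = 0.1393 → 13.9 map units.

13.9 map units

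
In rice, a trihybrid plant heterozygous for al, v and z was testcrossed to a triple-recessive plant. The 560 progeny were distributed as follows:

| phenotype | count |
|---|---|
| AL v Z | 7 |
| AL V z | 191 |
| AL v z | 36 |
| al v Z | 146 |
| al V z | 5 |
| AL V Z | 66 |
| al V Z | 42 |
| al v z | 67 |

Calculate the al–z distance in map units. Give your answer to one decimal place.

25.9 map units

The two most frequent reciprocal classes, AL V z and al v Z, are the parental types, so the F1 was AL V z / al v Z.
The two rarest classes, al V z and AL v Z, are the double crossovers. Comparing them with the parentals, only the al allele has switched, so al is the middle locus and the order is z – al – v.
Crossovers in the z–al interval produce the single-crossover classes AL V Z and al v z (66 + 67 = 133) plus the double crossovers (12).
RF(z–al) = (133 + 12) / 560 = 145/560 = 0.2589 → 25.9 map units.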